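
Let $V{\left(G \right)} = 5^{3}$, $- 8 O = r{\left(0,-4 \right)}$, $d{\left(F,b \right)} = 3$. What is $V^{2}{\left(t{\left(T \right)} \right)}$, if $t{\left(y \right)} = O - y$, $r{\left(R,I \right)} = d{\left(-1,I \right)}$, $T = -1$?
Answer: $15625$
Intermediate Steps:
$r{\left(R,I \right)} = 3$
$O = - \frac{3}{8}$ ($O = \left(- \frac{1}{8}\right) 3 = - \frac{3}{8} \approx -0.375$)
$t{\left(y \right)} = - \frac{3}{8} - y$
$V{\left(G \right)} = 125$
$V^{2}{\left(t{\left(T \right)} \right)} = 125^{2} = 15625$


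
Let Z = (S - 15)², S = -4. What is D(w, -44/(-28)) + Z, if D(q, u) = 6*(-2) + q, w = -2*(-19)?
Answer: 387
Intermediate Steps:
w = 38
D(q, u) = -12 + q
Z = 361 (Z = (-4 - 15)² = (-19)² = 361)
D(w, -44/(-28)) + Z = (-12 + 38) + 361 = 26 + 361 = 387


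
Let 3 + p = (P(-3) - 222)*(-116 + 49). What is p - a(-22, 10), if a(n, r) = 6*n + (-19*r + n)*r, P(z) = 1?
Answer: 17056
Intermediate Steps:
a(n, r) = 6*n + r*(n - 19*r) (a(n, r) = 6*n + (n - 19*r)*r = 6*n + r*(n - 19*r))
p = 14804 (p = -3 + (1 - 222)*(-116 + 49) = -3 - 221*(-67) = -3 + 14807 = 14804)
p - a(-22, 10) = 14804 - (-19*10**2 + 6*(-22) - 22*10) = 14804 - (-19*100 - 132 - 220) = 14804 - (-1900 - 132 - 220) = 14804 - 1*(-2252) = 14804 + 2252 = 17056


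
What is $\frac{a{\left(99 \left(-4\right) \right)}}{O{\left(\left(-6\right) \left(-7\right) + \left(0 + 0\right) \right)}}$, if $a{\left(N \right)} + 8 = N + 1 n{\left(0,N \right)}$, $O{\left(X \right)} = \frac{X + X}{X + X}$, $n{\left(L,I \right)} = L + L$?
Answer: $-404$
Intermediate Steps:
$n{\left(L,I \right)} = 2 L$
$O{\left(X \right)} = 1$ ($O{\left(X \right)} = \frac{2 X}{2 X} = 2 X \frac{1}{2 X} = 1$)
$a{\left(N \right)} = -8 + N$ ($a{\left(N \right)} = -8 + \left(N + 1 \cdot 2 \cdot 0\right) = -8 + \left(N + 1 \cdot 0\right) = -8 + \left(N + 0\right) = -8 + N$)
$\frac{a{\left(99 \left(-4\right) \right)}}{O{\left(\left(-6\right) \left(-7\right) + \left(0 + 0\right) \right)}} = \frac{-8 + 99 \left(-4\right)}{1} = \left(-8 - 396\right) 1 = \left(-404\right) 1 = -404$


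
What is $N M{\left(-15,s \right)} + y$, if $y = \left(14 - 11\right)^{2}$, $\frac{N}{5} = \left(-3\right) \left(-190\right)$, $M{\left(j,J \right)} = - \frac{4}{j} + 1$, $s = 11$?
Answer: $3619$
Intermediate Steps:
$M{\left(j,J \right)} = 1 - \frac{4}{j}$
$N = 2850$ ($N = 5 \left(\left(-3\right) \left(-190\right)\right) = 5 \cdot 570 = 2850$)
$y = 9$ ($y = 3^{2} = 9$)
$N M{\left(-15,s \right)} + y = 2850 \frac{-4 - 15}{-15} + 9 = 2850 \left(\left(- \frac{1}{15}\right) \left(-19\right)\right) + 9 = 2850 \cdot \frac{19}{15} + 9 = 3610 + 9 = 3619$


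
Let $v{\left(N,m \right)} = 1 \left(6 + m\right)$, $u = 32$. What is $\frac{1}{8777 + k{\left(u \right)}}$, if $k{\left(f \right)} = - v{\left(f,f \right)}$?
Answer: $\frac{1}{8739} \approx 0.00011443$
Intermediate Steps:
$v{\left(N,m \right)} = 6 + m$
$k{\left(f \right)} = -6 - f$ ($k{\left(f \right)} = - (6 + f) = -6 - f$)
$\frac{1}{8777 + k{\left(u \right)}} = \frac{1}{8777 - 38} = \frac{1}{8739}$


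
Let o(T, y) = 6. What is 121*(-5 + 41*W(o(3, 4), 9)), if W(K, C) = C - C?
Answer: -605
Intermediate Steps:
W(K, C) = 0
121*(-5 + 41*W(o(3, 4), 9)) = 121*(-5 + 41*0) = 121*(-5 + 0) = 121*(-5) = -605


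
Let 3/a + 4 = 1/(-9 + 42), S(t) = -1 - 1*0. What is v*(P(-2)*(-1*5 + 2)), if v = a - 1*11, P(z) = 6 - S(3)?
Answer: 32340/131 ≈ 246.87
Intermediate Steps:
S(t) = -1 (S(t) = -1 + 0 = -1)
a = -99/131 (a = 3/(-4 + 1/(-9 + 42)) = 3/(-4 + 1/33) = 3/(-131/33) = 3*(-33/131) = -99/131 ≈ -0.75572)
P(z) = 7 (P(z) = 6 - 1*(-1) = 6 + 1 = 7)
v = -1540/131 (v = -99/131 - 1*11 = -99/131 - 11 = -1540/131 ≈ -11.756)
v*(P(-2)*(-1*5 + 2)) = -10780*(-1*5 + 2)/131 = -10780*(-5 + 2)/131 = -10780*(-3)/131 = -1540/131*(-21) = 32340/131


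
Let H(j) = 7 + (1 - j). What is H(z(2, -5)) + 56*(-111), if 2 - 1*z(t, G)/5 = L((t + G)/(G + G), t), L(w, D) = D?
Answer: -6208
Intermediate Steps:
z(t, G) = 10 - 5*t
H(j) = 8 - j
H(z(2, -5)) + 56*(-111) = (8 - (10 - 5*2)) + 56*(-111) = (8 - (10 - 10)) - 6216 = (8 - 1*0) - 6216 = (8 + 0) - 6216 = 8 - 6216 = -6208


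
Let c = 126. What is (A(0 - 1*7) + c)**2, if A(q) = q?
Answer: 14161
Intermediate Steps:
(A(0 - 1*7) + c)**2 = ((0 - 1*7) + 126)**2 = ((0 - 7) + 126)**2 = (-7 + 126)**2 = 119**2 = 14161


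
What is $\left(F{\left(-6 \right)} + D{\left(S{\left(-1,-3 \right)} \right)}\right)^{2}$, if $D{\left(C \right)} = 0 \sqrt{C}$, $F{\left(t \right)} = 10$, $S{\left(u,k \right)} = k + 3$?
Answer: $100$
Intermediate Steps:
$S{\left(u,k \right)} = 3 + k$
$D{\left(C \right)} = 0$
$\left(F{\left(-6 \right)} + D{\left(S{\left(-1,-3 \right)} \right)}\right)^{2} = \left(10 + 0\right)^{2} = 10^{2} = 100$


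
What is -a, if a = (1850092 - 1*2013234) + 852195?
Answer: -689053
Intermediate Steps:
a = 689053 (a = (1850092 - 2013234) + 852195 = -163142 + 852195 = 689053)
-a = -1*689053 = -689053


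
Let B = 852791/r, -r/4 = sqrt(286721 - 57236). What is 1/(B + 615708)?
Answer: 2260732006080/1391950054747014959 + 3411164*sqrt(229485)/1391950054747014959 ≈ 1.6253e-6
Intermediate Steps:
r = -4*sqrt(229485) (r = -4*sqrt(286721 - 57236) = -4*sqrt(229485) ≈ -1916.2)
B = -852791*sqrt(229485)/917940 (B = 852791/((-4*sqrt(229485))) = 852791*(-sqrt(229485)/917940) = -852791*sqrt(229485)/917940 ≈ -445.05)
1/(B + 615708) = 1/(-852791*sqrt(229485)/917940 + 615708) = 1/(615708 - 852791*sqrt(229485)/917940)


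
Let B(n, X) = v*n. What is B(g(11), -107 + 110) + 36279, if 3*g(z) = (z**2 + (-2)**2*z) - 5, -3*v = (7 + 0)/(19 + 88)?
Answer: 34935557/963 ≈ 36278.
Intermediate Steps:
v = -7/321 (v = -(7 + 0)/(3*(19 + 88)) = -7/(3*107) = -1/3*7/107 = -7/321 ≈ -0.021807)
g(z) = -5/3 + z**2/3 + 4*z/3 (g(z) = ((z**2 + (-2)**2*z) - 5)/3 = ((z**2 + 4*z) - 5)/3 = (-5 + z**2 + 4*z)/3 = -5/3 + z**2/3 + 4*z/3)
B(n, X) = -7*n/321
B(g(11), -107 + 110) + 36279 = -7*(-5/3 + (1/3)*11**2 + (4/3)*11)/321 + 36279 = -7*(-5/3 + (1/3)*121 + 44/3)/321 + 36279 = -7*(-5/3 + 121/3 + 44/3)/321 + 36279 = -7/321*160/3 + 36279 = -1120/963 + 36279 = 34935557/963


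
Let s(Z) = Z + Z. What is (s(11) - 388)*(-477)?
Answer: 174582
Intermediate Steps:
s(Z) = 2*Z
(s(11) - 388)*(-477) = (2*11 - 388)*(-477) = (22 - 388)*(-477) = -366*(-477) = 174582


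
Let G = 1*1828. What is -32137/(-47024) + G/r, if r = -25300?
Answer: 181776557/297426800 ≈ 0.61116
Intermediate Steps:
G = 1828
-32137/(-47024) + G/r = -32137/(-47024) + 1828/(-25300) = -32137*(-1/47024) + 1828*(-1/25300) = 32137/47024 - 457/6325 = 181776557/297426800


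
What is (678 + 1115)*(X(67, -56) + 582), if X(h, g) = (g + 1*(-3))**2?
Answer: 7284959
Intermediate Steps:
X(h, g) = (-3 + g)**2 (X(h, g) = (g - 3)**2 = (-3 + g)**2)
(678 + 1115)*(X(67, -56) + 582) = (678 + 1115)*((-3 - 56)**2 + 582) = 1793*((-59)**2 + 582) = 1793*(3481 + 582) = 1793*4063 = 7284959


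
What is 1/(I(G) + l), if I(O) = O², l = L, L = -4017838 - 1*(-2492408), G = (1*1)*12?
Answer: -1/1525286 ≈ -6.5561e-7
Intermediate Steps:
G = 12 (G = 1*12 = 12)
L = -1525430 (L = -4017838 + 2492408 = -1525430)
l = -1525430
1/(I(G) + l) = 1/(12² - 1525430) = 1/(144 - 1525430) = 1/(-1525286) = -1/1525286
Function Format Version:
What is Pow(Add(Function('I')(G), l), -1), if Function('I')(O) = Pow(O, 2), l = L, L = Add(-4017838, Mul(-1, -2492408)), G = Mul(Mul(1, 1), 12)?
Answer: Rational(-1, 1525286) ≈ -6.5561e-7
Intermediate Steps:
G = 12 (G = Mul(1, 12) = 12)
L = -1525430 (L = Add(-4017838, 2492408) = -1525430)
l = -1525430
Pow(Add(Function('I')(G), l), -1) = Pow(Add(Pow(12, 2), -1525430), -1) = Pow(Add(144, -1525430), -1) = Pow(-1525286, -1) = Rational(-1, 1525286)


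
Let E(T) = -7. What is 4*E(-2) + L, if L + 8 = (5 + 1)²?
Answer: 0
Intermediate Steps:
L = 28 (L = -8 + (5 + 1)² = -8 + 6² = -8 + 36 = 28)
4*E(-2) + L = 4*(-7) + 28 = -28 + 28 = 0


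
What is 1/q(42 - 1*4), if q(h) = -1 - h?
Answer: -1/39 ≈ -0.025641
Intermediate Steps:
1/q(42 - 1*4) = 1/(-1 - (42 - 1*4)) = 1/(-1 - (42 - 4)) = 1/(-1 - 1*38) = 1/(-1 - 38) = 1/(-39) = -1/39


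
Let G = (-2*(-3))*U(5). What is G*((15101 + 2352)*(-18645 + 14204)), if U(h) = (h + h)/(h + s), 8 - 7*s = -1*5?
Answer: -2712807055/4 ≈ -6.7820e+8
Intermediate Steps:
s = 13/7 (s = 8/7 - (-1)*5/7 = 8/7 - ⅐*(-5) = 8/7 + 5/7 = 13/7 ≈ 1.8571)
U(h) = 2*h/(13/7 + h) (U(h) = (h + h)/(h + 13/7) = (2*h)/(13/7 + h) = 2*h/(13/7 + h))
G = 35/4 (G = (-2*(-3))*(14*5/(13 + 7*5)) = 6*(14*5/(13 + 35)) = 6*(14*5/48) = 6*(14*5*(1/48)) = 6*(35/24) = 35/4 ≈ 8.7500)
G*((15101 + 2352)*(-18645 + 14204)) = 35*((15101 + 2352)*(-18645 + 14204))/4 = 35*(17453*(-4441))/4 = (35/4)*(-77508773) = -2712807055/4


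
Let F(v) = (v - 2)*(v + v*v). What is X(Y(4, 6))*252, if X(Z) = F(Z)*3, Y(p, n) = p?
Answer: 30240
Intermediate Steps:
F(v) = (-2 + v)*(v + v²)
X(Z) = 3*Z*(-2 + Z² - Z) (X(Z) = (Z*(-2 + Z² - Z))*3 = 3*Z*(-2 + Z² - Z))
X(Y(4, 6))*252 = (3*4*(-2 + 4² - 1*4))*252 = (3*4*(-2 + 16 - 4))*252 = (3*4*10)*252 = 120*252 = 30240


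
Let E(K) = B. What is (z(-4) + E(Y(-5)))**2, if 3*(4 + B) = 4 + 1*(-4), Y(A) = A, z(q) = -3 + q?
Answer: 121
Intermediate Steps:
B = -4 (B = -4 + (4 + 1*(-4))/3 = -4 + (4 - 4)/3 = -4 + (1/3)*0 = -4 + 0 = -4)
E(K) = -4
(z(-4) + E(Y(-5)))**2 = ((-3 - 4) - 4)**2 = (-7 - 4)**2 = (-11)**2 = 121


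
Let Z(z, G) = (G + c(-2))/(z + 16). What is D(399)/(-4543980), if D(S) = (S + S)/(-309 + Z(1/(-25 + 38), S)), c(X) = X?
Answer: 3971/6428649800 ≈ 6.1770e-7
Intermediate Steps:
Z(z, G) = (-2 + G)/(16 + z) (Z(z, G) = (G - 2)/(z + 16) = (-2 + G)/(16 + z))
D(S) = 2*S/(-64607/209 + 13*S/209) (D(S) = (S + S)/(-309 + (-2 + S)/(16 + 1/(-25 + 38))) = (2*S)/(-309 + (-2 + S)/(16 + 1/13)) = (2*S)/(-309 + (-2 + S)/(209/13)) = (2*S)/(-309 + 13*(-2 + S)/209) = (2*S)/(-309 + (-26/209 + 13*S/209)) = (2*S)/(-64607/209 + 13*S/209) = 2*S/(-64607/209 + 13*S/209))
D(399)/(-4543980) = (418*399/(-64607 + 13*399))/(-4543980) = (418*399/(-64607 + 5187))*(-1/4543980) = (418*399/(-59420))*(-1/4543980) = (418*399*(-1/59420))*(-1/4543980) = -83391/29710*(-1/4543980) = 3971/6428649800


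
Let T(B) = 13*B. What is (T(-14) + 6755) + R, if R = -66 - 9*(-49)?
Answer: 6948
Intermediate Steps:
R = 375 (R = -66 + 441 = 375)
(T(-14) + 6755) + R = (13*(-14) + 6755) + 375 = (-182 + 6755) + 375 = 6573 + 375 = 6948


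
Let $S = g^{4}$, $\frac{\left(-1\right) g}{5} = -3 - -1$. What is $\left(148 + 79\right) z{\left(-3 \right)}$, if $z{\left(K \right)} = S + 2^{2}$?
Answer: $2270908$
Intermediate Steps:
$g = 10$ ($g = - 5 \left(-3 - -1\right) = - 5 \left(-3 + 1\right) = \left(-5\right) \left(-2\right) = 10$)
$S = 10000$ ($S = 10^{4} = 10000$)
$z{\left(K \right)} = 10004$ ($z{\left(K \right)} = 10000 + 2^{2} = 10000 + 4 = 10004$)
$\left(148 + 79\right) z{\left(-3 \right)} = \left(148 + 79\right) 10004 = 227 \cdot 10004 = 2270908$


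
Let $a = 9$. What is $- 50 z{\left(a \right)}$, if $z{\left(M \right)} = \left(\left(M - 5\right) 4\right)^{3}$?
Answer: $-204800$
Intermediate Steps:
$z{\left(M \right)} = \left(-20 + 4 M\right)^{3}$ ($z{\left(M \right)} = \left(\left(-5 + M\right) 4\right)^{3} = \left(-20 + 4 M\right)^{3}$)
$- 50 z{\left(a \right)} = - 50 \cdot 64 \left(-5 + 9\right)^{3} = - 50 \cdot 64 \cdot 4^{3} = - 50 \cdot 64 \cdot 64 = \left(-50\right) 4096 = -204800$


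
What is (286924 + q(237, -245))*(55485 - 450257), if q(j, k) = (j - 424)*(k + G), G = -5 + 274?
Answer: -111497824592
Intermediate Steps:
G = 269
q(j, k) = (-424 + j)*(269 + k) (q(j, k) = (j - 424)*(k + 269) = (-424 + j)*(269 + k))
(286924 + q(237, -245))*(55485 - 450257) = (286924 + (-114056 - 424*(-245) + 269*237 + 237*(-245)))*(55485 - 450257) = (286924 + (-114056 + 103880 + 63753 - 58065))*(-394772) = (286924 - 4488)*(-394772) = 282436*(-394772) = -111497824592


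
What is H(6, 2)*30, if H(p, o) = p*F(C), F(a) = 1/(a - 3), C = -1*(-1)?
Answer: -90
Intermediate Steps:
C = 1
F(a) = 1/(-3 + a)
H(p, o) = -p/2 (H(p, o) = p/(-3 + 1) = p/(-2) = p*(-½) = -p/2)
H(6, 2)*30 = -½*6*30 = -3*30 = -90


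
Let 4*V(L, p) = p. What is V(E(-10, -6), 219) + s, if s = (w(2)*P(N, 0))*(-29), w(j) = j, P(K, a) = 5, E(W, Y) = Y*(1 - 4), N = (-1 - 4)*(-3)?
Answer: -941/4 ≈ -235.25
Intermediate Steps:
N = 15 (N = -5*(-3) = 15)
E(W, Y) = -3*Y (E(W, Y) = Y*(-3) = -3*Y)
V(L, p) = p/4
s = -290 (s = (2*5)*(-29) = 10*(-29) = -290)
V(E(-10, -6), 219) + s = (1/4)*219 - 290 = 219/4 - 290 = -941/4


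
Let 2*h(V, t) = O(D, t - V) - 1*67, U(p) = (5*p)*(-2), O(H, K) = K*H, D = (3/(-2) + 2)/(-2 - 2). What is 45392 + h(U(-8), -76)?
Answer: 181473/4 ≈ 45368.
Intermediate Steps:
D = -1/8 (D = (3*(-1/2) + 2)/(-4) = (-3/2 + 2)*(-1/4) = (1/2)*(-1/4) = -1/8 ≈ -0.12500)
O(H, K) = H*K
U(p) = -10*p
h(V, t) = -67/2 - t/16 + V/16 (h(V, t) = (-(t - V)/8 - 1*67)/2 = ((-t/8 + V/8) - 67)/2 = (-67 - t/8 + V/8)/2 = -67/2 - t/16 + V/16)
45392 + h(U(-8), -76) = 45392 + (-67/2 - 1/16*(-76) + (-10*(-8))/16) = 45392 + (-67/2 + 19/4 + (1/16)*80) = 45392 + (-67/2 + 19/4 + 5) = 45392 - 95/4 = 181473/4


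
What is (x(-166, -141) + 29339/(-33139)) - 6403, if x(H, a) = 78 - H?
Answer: -204132440/33139 ≈ -6159.9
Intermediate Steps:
(x(-166, -141) + 29339/(-33139)) - 6403 = ((78 - 1*(-166)) + 29339/(-33139)) - 6403 = ((78 + 166) + 29339*(-1/33139)) - 6403 = (244 - 29339/33139) - 6403 = 8056577/33139 - 6403 = -204132440/33139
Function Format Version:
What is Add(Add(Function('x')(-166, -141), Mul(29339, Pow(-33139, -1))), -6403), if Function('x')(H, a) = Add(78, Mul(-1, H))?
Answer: Rational(-204132440, 33139) ≈ -6159.9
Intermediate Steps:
Add(Add(Function('x')(-166, -141), Mul(29339, Pow(-33139, -1))), -6403) = Add(Add(Add(78, Mul(-1, -166)), Mul(29339, Pow(-33139, -1))), -6403) = Add(Add(Add(78, 166), Mul(29339, Rational(-1, 33139))), -6403) = Add(Add(244, Rational(-29339, 33139)), -6403) = Add(Rational(8056577, 33139), -6403) = Rational(-204132440, 33139)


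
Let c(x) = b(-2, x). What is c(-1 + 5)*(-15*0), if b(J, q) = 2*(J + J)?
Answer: 0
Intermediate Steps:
b(J, q) = 4*J (b(J, q) = 2*(2*J) = 4*J)
c(x) = -8 (c(x) = 4*(-2) = -8)
c(-1 + 5)*(-15*0) = -(-120)*0 = -8*0 = 0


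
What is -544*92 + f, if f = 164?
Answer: -49884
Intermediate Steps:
-544*92 + f = -544*92 + 164 = -50048 + 164 = -49884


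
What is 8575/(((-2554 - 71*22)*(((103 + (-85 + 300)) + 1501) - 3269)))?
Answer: 1/696 ≈ 0.0014368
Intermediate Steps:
8575/(((-2554 - 71*22)*(((103 + (-85 + 300)) + 1501) - 3269))) = 8575/(((-2554 - 1562)*(((103 + 215) + 1501) - 3269))) = 8575/((-4116*((318 + 1501) - 3269))) = 8575/((-4116*(1819 - 3269))) = 8575/((-4116*(-1450))) = 8575/5968200 = 8575*(1/5968200) = 1/696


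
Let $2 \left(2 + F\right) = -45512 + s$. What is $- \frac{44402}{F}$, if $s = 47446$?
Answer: $- \frac{44402}{965} \approx -46.012$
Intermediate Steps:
$F = 965$ ($F = -2 + \frac{-45512 + 47446}{2} = -2 + \frac{1}{2} \cdot 1934 = -2 + 967 = 965$)
$- \frac{44402}{F} = - \frac{44402}{965}$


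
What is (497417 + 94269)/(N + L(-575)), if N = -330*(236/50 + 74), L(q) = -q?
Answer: -2958430/127013 ≈ -23.292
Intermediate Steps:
N = -129888/5 (N = -330*(236*(1/50) + 74) = -330*(118/25 + 74) = -330*1968/25 = -129888/5 ≈ -25978.)
(497417 + 94269)/(N + L(-575)) = (497417 + 94269)/(-129888/5 - 1*(-575)) = 591686/(-129888/5 + 575) = 591686/(-127013/5) = 591686*(-5/127013) = -2958430/127013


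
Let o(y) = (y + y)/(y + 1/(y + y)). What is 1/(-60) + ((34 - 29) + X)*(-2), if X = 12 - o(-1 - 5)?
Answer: -131713/4380 ≈ -30.071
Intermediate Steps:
o(y) = 2*y/(y + 1/(2*y)) (o(y) = (2*y)/(y + 1/(2*y)) = 2*y/(y + 1/(2*y)))
X = 732/73 (X = 12 - 4*(-1 - 5)²/(1 + 2*(-1 - 5)²) = 12 - 4*(-6)²/(1 + 2*(-6)²) = 12 - 4*36/(1 + 2*36) = 12 - 4*36/(1 + 72) = 12 - 4*36/73 = 12 - 1*144/73 = 12 - 144/73 = 732/73 ≈ 10.027)
1/(-60) + ((34 - 29) + X)*(-2) = 1/(-60) + ((34 - 29) + 732/73)*(-2) = -1/60 + (5 + 732/73)*(-2) = -1/60 + (1097/73)*(-2) = -1/60 - 2194/73 = -131713/4380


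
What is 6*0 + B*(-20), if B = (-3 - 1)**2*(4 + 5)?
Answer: -2880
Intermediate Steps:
B = 144 (B = (-4)**2*9 = 16*9 = 144)
6*0 + B*(-20) = 6*0 + 144*(-20) = 0 - 2880 = -2880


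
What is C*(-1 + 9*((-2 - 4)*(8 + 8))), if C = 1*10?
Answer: -8650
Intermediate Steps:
C = 10
C*(-1 + 9*((-2 - 4)*(8 + 8))) = 10*(-1 + 9*((-2 - 4)*(8 + 8))) = 10*(-1 + 9*(-6*16)) = 10*(-1 + 9*(-96)) = 10*(-1 - 864) = 10*(-865) = -8650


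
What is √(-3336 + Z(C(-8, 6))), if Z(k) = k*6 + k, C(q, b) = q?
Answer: 8*I*√53 ≈ 58.241*I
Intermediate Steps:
Z(k) = 7*k (Z(k) = 6*k + k = 7*k)
√(-3336 + Z(C(-8, 6))) = √(-3336 + 7*(-8)) = √(-3336 - 56) = √(-3392) = 8*I*√53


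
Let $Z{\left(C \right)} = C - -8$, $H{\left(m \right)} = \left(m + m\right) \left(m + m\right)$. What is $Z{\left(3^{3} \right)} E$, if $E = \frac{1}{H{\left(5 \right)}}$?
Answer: $\frac{7}{20} \approx 0.35$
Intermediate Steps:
$H{\left(m \right)} = 4 m^{2}$ ($H{\left(m \right)} = 2 m 2 m = 4 m^{2}$)
$E = \frac{1}{100}$ ($E = \frac{1}{4 \cdot 5^{2}} = \frac{1}{4 \cdot 25} = \frac{1}{100} \approx 0.01$)
$Z{\left(C \right)} = 8 + C$ ($Z{\left(C \right)} = C + 8 = 8 + C$)
$Z{\left(3^{3} \right)} E = \left(8 + 3^{3}\right) \frac{1}{100} = \left(8 + 27\right) \frac{1}{100} = 35 \cdot \frac{1}{100} = \frac{7}{20}$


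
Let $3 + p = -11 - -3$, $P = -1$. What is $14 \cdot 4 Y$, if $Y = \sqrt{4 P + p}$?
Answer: $56 i \sqrt{15} \approx 216.89 i$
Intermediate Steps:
$p = -11$ ($p = -3 - 8 = -11$)
$Y = i \sqrt{15}$ ($Y = \sqrt{4 \left(-1\right) - 11} = \sqrt{-4 - 11} = \sqrt{-15} = i \sqrt{15} \approx 3.873 i$)
$14 \cdot 4 Y = 14 \cdot 4 i \sqrt{15} = 56 i \sqrt{15}$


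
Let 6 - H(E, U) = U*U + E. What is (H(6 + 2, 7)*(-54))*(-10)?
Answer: -27540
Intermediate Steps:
H(E, U) = 6 - E - U² (H(E, U) = 6 - (U*U + E) = 6 - (U² + E) = 6 - (E + U²) = 6 + (-E - U²) = 6 - E - U²)
(H(6 + 2, 7)*(-54))*(-10) = ((6 - (6 + 2) - 1*7²)*(-54))*(-10) = ((6 - 1*8 - 1*49)*(-54))*(-10) = ((6 - 8 - 49)*(-54))*(-10) = -51*(-54)*(-10) = 2754*(-10) = -27540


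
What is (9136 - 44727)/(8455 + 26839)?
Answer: -35591/35294 ≈ -1.0084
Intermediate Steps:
(9136 - 44727)/(8455 + 26839) = -35591/35294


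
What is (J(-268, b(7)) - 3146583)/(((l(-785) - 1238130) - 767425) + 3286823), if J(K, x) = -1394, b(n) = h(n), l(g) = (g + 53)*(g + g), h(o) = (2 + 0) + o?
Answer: -3147977/2430508 ≈ -1.2952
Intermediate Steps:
h(o) = 2 + o
l(g) = 2*g*(53 + g) (l(g) = (53 + g)*(2*g) = 2*g*(53 + g))
b(n) = 2 + n
(J(-268, b(7)) - 3146583)/(((l(-785) - 1238130) - 767425) + 3286823) = (-1394 - 3146583)/(((2*(-785)*(53 - 785) - 1238130) - 767425) + 3286823) = -3147977/(((2*(-785)*(-732) - 1238130) - 767425) + 3286823) = -3147977/(((1149240 - 1238130) - 767425) + 3286823) = -3147977/((-88890 - 767425) + 3286823) = -3147977/(-856315 + 3286823) = -3147977/2430508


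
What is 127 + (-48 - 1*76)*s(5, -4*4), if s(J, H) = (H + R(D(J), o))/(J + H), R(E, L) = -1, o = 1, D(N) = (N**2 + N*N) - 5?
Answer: -711/11 ≈ -64.636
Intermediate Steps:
D(N) = -5 + 2*N**2 (D(N) = (N**2 + N**2) - 5 = 2*N**2 - 5 = -5 + 2*N**2)
s(J, H) = (-1 + H)/(H + J) (s(J, H) = (H - 1)/(J + H) = (-1 + H)/(H + J))
127 + (-48 - 1*76)*s(5, -4*4) = 127 + (-48 - 1*76)*((-1 - 4*4)/(-4*4 + 5)) = 127 + (-48 - 76)*((-1 - 16)/(-16 + 5)) = 127 - 124*(-17)/(-11) = 127 - (-124)*(-17)/11 = 127 - 124*17/11 = 127 - 2108/11 = -711/11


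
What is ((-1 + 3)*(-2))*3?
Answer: -12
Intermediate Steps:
((-1 + 3)*(-2))*3 = (2*(-2))*3 = -4*3 = -12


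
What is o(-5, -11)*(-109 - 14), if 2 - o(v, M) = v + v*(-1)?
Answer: -246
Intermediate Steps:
o(v, M) = 2 (o(v, M) = 2 - (v + v*(-1)) = 2 - (v - v) = 2 - 1*0 = 2 + 0 = 2)
o(-5, -11)*(-109 - 14) = 2*(-109 - 14) = 2*(-123) = -246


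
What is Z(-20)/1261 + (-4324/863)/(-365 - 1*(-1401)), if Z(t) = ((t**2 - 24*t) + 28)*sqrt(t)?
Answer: -1081/223517 + 1816*I*sqrt(5)/1261 ≈ -0.0048363 + 3.2202*I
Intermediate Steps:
Z(t) = sqrt(t)*(28 + t**2 - 24*t) (Z(t) = (28 + t**2 - 24*t)*sqrt(t) = sqrt(t)*(28 + t**2 - 24*t))
Z(-20)/1261 + (-4324/863)/(-365 - 1*(-1401)) = (sqrt(-20)*(28 + (-20)**2 - 24*(-20)))/1261 + (-4324/863)/(-365 - 1*(-1401)) = ((2*I*sqrt(5))*(28 + 400 + 480))*(1/1261) + (-4324*1/863)/(-365 + 1401) = ((2*I*sqrt(5))*908)*(1/1261) - 4324/863/1036 = (1816*I*sqrt(5))*(1/1261) - 4324/863*1/1036 = 1816*I*sqrt(5)/1261 - 1081/223517 = -1081/223517 + 1816*I*sqrt(5)/1261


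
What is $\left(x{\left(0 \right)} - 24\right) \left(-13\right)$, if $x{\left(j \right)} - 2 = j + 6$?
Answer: $208$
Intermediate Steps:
$x{\left(j \right)} = 8 + j$ ($x{\left(j \right)} = 2 + \left(j + 6\right) = 2 + \left(6 + j\right) = 8 + j$)
$\left(x{\left(0 \right)} - 24\right) \left(-13\right) = \left(\left(8 + 0\right) - 24\right) \left(-13\right) = \left(8 - 24\right) \left(-13\right) = \left(-16\right) \left(-13\right) = 208$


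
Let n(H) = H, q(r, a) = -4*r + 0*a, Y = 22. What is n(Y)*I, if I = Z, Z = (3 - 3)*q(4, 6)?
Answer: 0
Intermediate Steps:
q(r, a) = -4*r (q(r, a) = -4*r + 0 = -4*r)
Z = 0 (Z = (3 - 3)*(-4*4) = 0*(-16) = 0)
I = 0
n(Y)*I = 22*0 = 0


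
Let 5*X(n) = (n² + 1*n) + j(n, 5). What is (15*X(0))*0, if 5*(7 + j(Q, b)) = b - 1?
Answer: 0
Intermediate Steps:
j(Q, b) = -36/5 + b/5 (j(Q, b) = -7 + (b - 1)/5 = -7 + (-1 + b)/5 = -7 + (-⅕ + b/5) = -36/5 + b/5)
X(n) = -31/25 + n/5 + n²/5 (X(n) = ((n² + 1*n) + (-36/5 + (⅕)*5))/5 = ((n² + n) + (-36/5 + 1))/5 = ((n + n²) - 31/5)/5 = (-31/5 + n + n²)/5 = -31/25 + n/5 + n²/5)
(15*X(0))*0 = (15*(-31/25 + (⅕)*0 + (⅕)*0²))*0 = (15*(-31/25 + 0 + (⅕)*0))*0 = (15*(-31/25 + 0 + 0))*0 = (15*(-31/25))*0 = -93/5*0 = 0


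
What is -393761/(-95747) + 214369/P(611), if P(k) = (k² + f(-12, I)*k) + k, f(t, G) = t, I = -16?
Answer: 164877971243/35100850200 ≈ 4.6973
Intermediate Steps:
P(k) = k² - 11*k (P(k) = (k² - 12*k) + k = k² - 11*k)
-393761/(-95747) + 214369/P(611) = -393761/(-95747) + 214369/((611*(-11 + 611))) = -393761*(-1/95747) + 214369/((611*600)) = 393761/95747 + 214369/366600 = 164877971243/35100850200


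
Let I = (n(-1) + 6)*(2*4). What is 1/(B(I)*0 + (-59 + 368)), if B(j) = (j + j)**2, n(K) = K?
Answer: 1/309 ≈ 0.0032362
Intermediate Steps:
I = 40 (I = (-1 + 6)*(2*4) = 5*8 = 40)
B(j) = 4*j**2 (B(j) = (2*j)**2 = 4*j**2)
1/(B(I)*0 + (-59 + 368)) = 1/((4*40**2)*0 + (-59 + 368)) = 1/((4*1600)*0 + 309) = 1/(6400*0 + 309) = 1/(0 + 309) = 1/309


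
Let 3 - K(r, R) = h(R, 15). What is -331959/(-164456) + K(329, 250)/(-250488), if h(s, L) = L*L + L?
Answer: 1733140043/858213636 ≈ 2.0195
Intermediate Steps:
h(s, L) = L + L² (h(s, L) = L² + L = L + L²)
K(r, R) = -237 (K(r, R) = 3 - 15*(1 + 15) = 3 - 15*16 = 3 - 1*240 = 3 - 240 = -237)
-331959/(-164456) + K(329, 250)/(-250488) = -331959/(-164456) - 237/(-250488) = -331959*(-1/164456) - 237*(-1/250488) = 331959/164456 + 79/83496 = 1733140043/858213636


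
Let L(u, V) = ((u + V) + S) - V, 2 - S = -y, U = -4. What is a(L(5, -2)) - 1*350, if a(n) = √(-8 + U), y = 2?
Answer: -350 + 2*I*√3 ≈ -350.0 + 3.4641*I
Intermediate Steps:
S = 4 (S = 2 - (-1)*2 = 2 - 1*(-2) = 2 + 2 = 4)
L(u, V) = 4 + u (L(u, V) = ((u + V) + 4) - V = ((V + u) + 4) - V = (4 + V + u) - V = 4 + u)
a(n) = 2*I*√3 (a(n) = √(-8 - 4) = √(-12) = 2*I*√3)
a(L(5, -2)) - 1*350 = 2*I*√3 - 1*350 = 2*I*√3 - 350 = -350 + 2*I*√3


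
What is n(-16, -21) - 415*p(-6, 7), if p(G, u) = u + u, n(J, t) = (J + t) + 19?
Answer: -5828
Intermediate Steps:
n(J, t) = 19 + J + t
p(G, u) = 2*u
n(-16, -21) - 415*p(-6, 7) = (19 - 16 - 21) - 830*7 = -18 - 415*14 = -18 - 5810 = -5828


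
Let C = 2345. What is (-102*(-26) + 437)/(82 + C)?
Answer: 3089/2427 ≈ 1.2728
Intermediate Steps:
(-102*(-26) + 437)/(82 + C) = (-102*(-26) + 437)/(82 + 2345) = (2652 + 437)/2427 = 3089*(1/2427) = 3089/2427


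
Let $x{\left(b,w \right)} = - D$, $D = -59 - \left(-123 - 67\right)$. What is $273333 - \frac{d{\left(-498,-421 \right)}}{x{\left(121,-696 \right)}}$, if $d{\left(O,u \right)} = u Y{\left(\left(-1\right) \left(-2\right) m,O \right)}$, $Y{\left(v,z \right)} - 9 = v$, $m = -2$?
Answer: $\frac{35804518}{131} \approx 2.7332 \cdot 10^{5}$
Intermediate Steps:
$Y{\left(v,z \right)} = 9 + v$
$d{\left(O,u \right)} = 5 u$ ($d{\left(O,u \right)} = u \left(9 + \left(-1\right) \left(-2\right) \left(-2\right)\right) = u \left(9 + 2 \left(-2\right)\right) = u \left(9 - 4\right) = u 5 = 5 u$)
$D = 131$ ($D = -59 - \left(-123 - 67\right) = -59 - -190 = -59 + 190 = 131$)
$x{\left(b,w \right)} = -131$ ($x{\left(b,w \right)} = \left(-1\right) 131 = -131$)
$273333 - \frac{d{\left(-498,-421 \right)}}{x{\left(121,-696 \right)}} = 273333 - \frac{5 \left(-421\right)}{-131} = 273333 - \left(-2105\right) \left(- \frac{1}{131}\right) = 273333 - \frac{2105}{131} = \frac{35804518}{131}$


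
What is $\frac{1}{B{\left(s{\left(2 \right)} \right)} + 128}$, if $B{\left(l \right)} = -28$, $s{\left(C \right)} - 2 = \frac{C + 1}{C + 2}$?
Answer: $\frac{1}{100} \approx 0.01$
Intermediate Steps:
$s{\left(C \right)} = 2 + \frac{1 + C}{2 + C}$ ($s{\left(C \right)} = 2 + \frac{C + 1}{C + 2} = 2 + \frac{1 + C}{2 + C}$)
$\frac{1}{B{\left(s{\left(2 \right)} \right)} + 128} = \frac{1}{-28 + 128} = \frac{1}{100}$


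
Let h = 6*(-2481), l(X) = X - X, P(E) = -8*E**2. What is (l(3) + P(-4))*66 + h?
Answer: -23334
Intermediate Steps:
l(X) = 0
h = -14886
(l(3) + P(-4))*66 + h = (0 - 8*(-4)**2)*66 - 14886 = (0 - 8*16)*66 - 14886 = (0 - 128)*66 - 14886 = -128*66 - 14886 = -8448 - 14886 = -23334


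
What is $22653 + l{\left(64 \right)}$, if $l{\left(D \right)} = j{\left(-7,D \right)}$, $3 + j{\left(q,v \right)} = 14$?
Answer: $22664$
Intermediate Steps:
$j{\left(q,v \right)} = 11$ ($j{\left(q,v \right)} = -3 + 14 = 11$)
$l{\left(D \right)} = 11$
$22653 + l{\left(64 \right)} = 22653 + 11 = 22664$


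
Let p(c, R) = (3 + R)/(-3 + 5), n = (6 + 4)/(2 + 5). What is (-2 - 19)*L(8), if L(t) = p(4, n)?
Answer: -93/2 ≈ -46.500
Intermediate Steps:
n = 10/7 ≈ 1.4286
p(c, R) = 3/2 + R/2 (p(c, R) = (3 + R)/2 = (3 + R)*(1/2) = 3/2 + R/2)
L(t) = 31/14 (L(t) = 3/2 + (1/2)*(10/7) = 3/2 + 5/7 = 31/14)
(-2 - 19)*L(8) = (-2 - 19)*(31/14) = -21*31/14 = -93/2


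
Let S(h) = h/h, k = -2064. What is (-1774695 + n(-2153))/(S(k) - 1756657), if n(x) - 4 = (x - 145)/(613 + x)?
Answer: 1366510921/1352625120 ≈ 1.0103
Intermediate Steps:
S(h) = 1
n(x) = 4 + (-145 + x)/(613 + x) (n(x) = 4 + (x - 145)/(613 + x) = 4 + (-145 + x)/(613 + x))
(-1774695 + n(-2153))/(S(k) - 1756657) = (-1774695 + (2307 + 5*(-2153))/(613 - 2153))/(1 - 1756657) = (-1774695 + (2307 - 10765)/(-1540))/(-1756656) = (-1774695 - 1/1540*(-8458))*(-1/1756656) = (-1774695 + 4229/770)*(-1/1756656) = -1366510921/770*(-1/1756656) = 1366510921/1352625120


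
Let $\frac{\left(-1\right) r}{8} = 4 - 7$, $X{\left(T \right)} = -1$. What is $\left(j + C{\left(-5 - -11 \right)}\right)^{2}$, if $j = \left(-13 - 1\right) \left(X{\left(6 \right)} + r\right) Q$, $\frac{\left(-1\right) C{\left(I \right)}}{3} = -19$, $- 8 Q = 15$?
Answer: $\frac{6985449}{16} \approx 4.3659 \cdot 10^{5}$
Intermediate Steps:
$Q = - \frac{15}{8}$ ($Q = \left(- \frac{1}{8}\right) 15 = - \frac{15}{8} \approx -1.875$)
$r = 24$ ($r = - 8 \left(4 - 7\right) = \left(-8\right) \left(-3\right) = 24$)
$C{\left(I \right)} = 57$ ($C{\left(I \right)} = \left(-3\right) \left(-19\right) = 57$)
$j = \frac{2415}{4}$ ($j = \left(-13 - 1\right) \left(-1 + 24\right) \left(- \frac{15}{8}\right) = \left(-14\right) 23 \left(- \frac{15}{8}\right) = \left(-322\right) \left(- \frac{15}{8}\right) = \frac{2415}{4} \approx 603.75$)
$\left(j + C{\left(-5 - -11 \right)}\right)^{2} = \left(\frac{2415}{4} + 57\right)^{2} = \left(\frac{2643}{4}\right)^{2} = \frac{6985449}{16}$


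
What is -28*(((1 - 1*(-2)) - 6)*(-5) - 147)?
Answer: 3696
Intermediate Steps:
-28*(((1 - 1*(-2)) - 6)*(-5) - 147) = -28*(((1 + 2) - 6)*(-5) - 147) = -28*((3 - 6)*(-5) - 147) = -28*(-3*(-5) - 147) = -28*(15 - 147) = -28*(-132) = 3696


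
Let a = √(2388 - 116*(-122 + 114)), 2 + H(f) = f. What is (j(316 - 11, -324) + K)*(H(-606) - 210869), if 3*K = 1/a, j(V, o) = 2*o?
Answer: 137037096 - 211477*√829/4974 ≈ 1.3704e+8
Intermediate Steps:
H(f) = -2 + f
a = 2*√829 (a = √(2388 - 116*(-8)) = √(2388 + 928) = √3316 = 2*√829 ≈ 57.585)
K = √829/4974 (K = 1/(3*((2*√829))) = (√829/1658)/3 = √829/4974 ≈ 0.0057886)
(j(316 - 11, -324) + K)*(H(-606) - 210869) = (2*(-324) + √829/4974)*((-2 - 606) - 210869) = (-648 + √829/4974)*(-608 - 210869) = (-648 + √829/4974)*(-211477) = 137037096 - 211477*√829/4974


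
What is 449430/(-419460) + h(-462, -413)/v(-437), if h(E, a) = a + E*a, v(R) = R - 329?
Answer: -668387593/2677553 ≈ -249.63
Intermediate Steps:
v(R) = -329 + R
449430/(-419460) + h(-462, -413)/v(-437) = 449430/(-419460) + (-413*(1 - 462))/(-329 - 437) = 449430*(-1/419460) - 413*(-461)/(-766) = -14981/13982 + 190393*(-1/766) = -14981/13982 - 190393/766 = -668387593/2677553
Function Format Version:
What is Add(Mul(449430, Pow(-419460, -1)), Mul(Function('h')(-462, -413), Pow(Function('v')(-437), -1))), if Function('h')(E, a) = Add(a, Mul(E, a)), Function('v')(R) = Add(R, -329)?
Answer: Rational(-668387593, 2677553) ≈ -249.63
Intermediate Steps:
Function('v')(R) = Add(-329, R)
Add(Mul(449430, Pow(-419460, -1)), Mul(Function('h')(-462, -413), Pow(Function('v')(-437), -1))) = Add(Mul(449430, Pow(-419460, -1)), Mul(Mul(-413, Add(1, -462)), Pow(Add(-329, -437), -1))) = Add(Mul(449430, Rational(-1, 419460)), Mul(Mul(-413, -461), Pow(-766, -1))) = Add(Rational(-14981, 13982), Mul(190393, Rational(-1, 766))) = Add(Rational(-14981, 13982), Rational(-190393, 766)) = Rational(-668387593, 2677553)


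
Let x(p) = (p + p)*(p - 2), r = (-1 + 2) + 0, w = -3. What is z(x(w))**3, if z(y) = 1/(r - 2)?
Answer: -1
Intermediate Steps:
r = 1 (r = 1 + 0 = 1)
x(p) = 2*p*(-2 + p) (x(p) = (2*p)*(-2 + p) = 2*p*(-2 + p))
z(y) = -1 (z(y) = 1/(1 - 2) = 1/(-1) = -1)
z(x(w))**3 = (-1)**3 = -1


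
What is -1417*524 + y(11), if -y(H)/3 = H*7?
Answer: -742739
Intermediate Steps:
y(H) = -21*H (y(H) = -3*H*7 = -21*H)
-1417*524 + y(11) = -1417*524 - 21*11 = -742508 - 231 = -742739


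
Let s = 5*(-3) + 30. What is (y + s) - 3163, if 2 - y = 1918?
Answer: -5064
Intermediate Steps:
y = -1916 (y = 2 - 1*1918 = 2 - 1918 = -1916)
s = 15 (s = -15 + 30 = 15)
(y + s) - 3163 = (-1916 + 15) - 3163 = -1901 - 3163 = -5064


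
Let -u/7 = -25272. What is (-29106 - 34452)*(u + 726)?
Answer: -11289807540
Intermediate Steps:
u = 176904 (u = -7*(-25272) = 176904)
(-29106 - 34452)*(u + 726) = (-29106 - 34452)*(176904 + 726) = -63558*177630 = -11289807540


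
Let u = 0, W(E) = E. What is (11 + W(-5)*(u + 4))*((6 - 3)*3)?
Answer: -81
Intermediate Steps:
(11 + W(-5)*(u + 4))*((6 - 3)*3) = (11 - 5*(0 + 4))*((6 - 3)*3) = (11 - 5*4)*(3*3) = (11 - 20)*9 = -9*9 = -81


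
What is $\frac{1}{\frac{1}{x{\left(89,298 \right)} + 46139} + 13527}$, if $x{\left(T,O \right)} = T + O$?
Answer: $\frac{46526}{629357203} \approx 7.3926 \cdot 10^{-5}$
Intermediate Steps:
$x{\left(T,O \right)} = O + T$
$\frac{1}{\frac{1}{x{\left(89,298 \right)} + 46139} + 13527} = \frac{1}{\frac{1}{\left(298 + 89\right) + 46139} + 13527} = \frac{1}{\frac{1}{387 + 46139} + 13527} = \frac{1}{\frac{1}{46526} + 13527} = \frac{1}{\frac{629357203}{46526}} = \frac{46526}{629357203}$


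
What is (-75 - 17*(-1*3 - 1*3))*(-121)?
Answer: -3267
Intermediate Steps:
(-75 - 17*(-1*3 - 1*3))*(-121) = (-75 - 17*(-3 - 3))*(-121) = (-75 - 17*(-6))*(-121) = (-75 + 102)*(-121) = 27*(-121) = -3267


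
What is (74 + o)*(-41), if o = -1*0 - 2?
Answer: -2952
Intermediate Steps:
o = -2 (o = 0 - 2 = -2)
(74 + o)*(-41) = (74 - 2)*(-41) = 72*(-41) = -2952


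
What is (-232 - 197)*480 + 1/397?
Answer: -81750239/397 ≈ -2.0592e+5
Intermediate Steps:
(-232 - 197)*480 + 1/397 = -429*480 + 1/397 = -205920 + 1/397 = -81750239/397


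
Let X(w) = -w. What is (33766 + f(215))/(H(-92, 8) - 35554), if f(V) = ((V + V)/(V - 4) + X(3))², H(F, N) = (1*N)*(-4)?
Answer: -1503337295/1584324306 ≈ -0.94888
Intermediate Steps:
H(F, N) = -4*N (H(F, N) = N*(-4) = -4*N)
f(V) = (-3 + 2*V/(-4 + V))² (f(V) = ((V + V)/(V - 4) - 1*3)² = ((2*V)/(-4 + V) - 3)² = (2*V/(-4 + V) - 3)² = (-3 + 2*V/(-4 + V))²)
(33766 + f(215))/(H(-92, 8) - 35554) = (33766 + (-12 + 215)²/(-4 + 215)²)/(-4*8 - 35554) = (33766 + 203²/211²)/(-32 - 35554) = (33766 + 41209*(1/44521))/(-35586) = (33766 + 41209/44521)*(-1/35586) = (1503337295/44521)*(-1/35586) = -1503337295/1584324306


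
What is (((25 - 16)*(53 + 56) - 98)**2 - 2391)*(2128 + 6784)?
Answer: 6927279776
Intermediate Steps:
(((25 - 16)*(53 + 56) - 98)**2 - 2391)*(2128 + 6784) = ((9*109 - 98)**2 - 2391)*8912 = ((981 - 98)**2 - 2391)*8912 = (883**2 - 2391)*8912 = (779689 - 2391)*8912 = 777298*8912 = 6927279776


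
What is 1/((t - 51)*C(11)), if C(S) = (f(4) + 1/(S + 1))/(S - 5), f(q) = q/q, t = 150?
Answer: 8/143 ≈ 0.055944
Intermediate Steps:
f(q) = 1
C(S) = (1 + 1/(1 + S))/(-5 + S) (C(S) = (1 + 1/(S + 1))/(S - 5) = (1 + 1/(1 + S))/(-5 + S))
1/((t - 51)*C(11)) = 1/((150 - 51)*((2 + 11)/(-5 + 11² - 4*11))) = 1/(99*(13/(-5 + 121 - 44))) = 1/(99*(13/72)) = 1/(143/8) = 8/143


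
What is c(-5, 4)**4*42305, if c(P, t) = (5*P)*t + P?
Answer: 5142199190625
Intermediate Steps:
c(P, t) = P + 5*P*t (c(P, t) = 5*P*t + P = P + 5*P*t)
c(-5, 4)**4*42305 = (-5*(1 + 5*4))**4*42305 = (-5*(1 + 20))**4*42305 = (-5*21)**4*42305 = (-105)**4*42305 = 121550625*42305 = 5142199190625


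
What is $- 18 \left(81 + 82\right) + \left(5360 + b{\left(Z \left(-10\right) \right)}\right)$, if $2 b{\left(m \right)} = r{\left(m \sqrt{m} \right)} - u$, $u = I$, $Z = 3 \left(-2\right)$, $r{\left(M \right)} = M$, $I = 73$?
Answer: $\frac{4779}{2} + 60 \sqrt{15} \approx 2621.9$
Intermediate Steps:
$Z = -6$
$u = 73$
$b{\left(m \right)} = - \frac{73}{2} + \frac{m^{\frac{3}{2}}}{2}$ ($b{\left(m \right)} = \frac{m \sqrt{m} - 73}{2} = \frac{m^{\frac{3}{2}} - 73}{2} = \frac{-73 + m^{\frac{3}{2}}}{2} = - \frac{73}{2} + \frac{m^{\frac{3}{2}}}{2}$)
$- 18 \left(81 + 82\right) + \left(5360 + b{\left(Z \left(-10\right) \right)}\right) = - 18 \left(81 + 82\right) + \left(5360 - \left(\frac{73}{2} - \frac{\left(\left(-6\right) \left(-10\right)\right)^{\frac{3}{2}}}{2}\right)\right) = \left(-18\right) 163 + \left(5360 - \left(\frac{73}{2} - \frac{60^{\frac{3}{2}}}{2}\right)\right) = -2934 + \left(5360 - \left(\frac{73}{2} - \frac{120 \sqrt{15}}{2}\right)\right) = -2934 + \left(5360 - \left(\frac{73}{2} - 60 \sqrt{15}\right)\right) = -2934 + \left(\frac{10647}{2} + 60 \sqrt{15}\right) = \frac{4779}{2} + 60 \sqrt{15}$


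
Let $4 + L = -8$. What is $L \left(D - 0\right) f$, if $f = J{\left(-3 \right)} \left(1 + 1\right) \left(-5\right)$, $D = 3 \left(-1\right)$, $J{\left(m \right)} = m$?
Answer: $1080$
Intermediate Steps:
$L = -12$ ($L = -4 - 8 = -12$)
$D = -3$
$f = 30$ ($f = - 3 \left(1 + 1\right) \left(-5\right) = - 3 \cdot 2 \left(-5\right) = \left(-3\right) \left(-10\right) = 30$)
$L \left(D - 0\right) f = - 12 \left(-3 - 0\right) 30 = - 12 \left(-3 + 0\right) 30 = \left(-12\right) \left(-3\right) 30 = 36 \cdot 30 = 1080$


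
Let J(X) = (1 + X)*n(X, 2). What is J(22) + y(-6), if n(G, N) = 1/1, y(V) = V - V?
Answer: 23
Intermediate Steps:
y(V) = 0
n(G, N) = 1
J(X) = 1 + X (J(X) = (1 + X)*1 = 1 + X)
J(22) + y(-6) = (1 + 22) + 0 = 23 + 0 = 23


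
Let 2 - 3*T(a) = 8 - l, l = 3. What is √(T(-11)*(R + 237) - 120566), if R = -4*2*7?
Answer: I*√120747 ≈ 347.49*I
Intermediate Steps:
T(a) = -1 (T(a) = ⅔ - (8 - 1*3)/3 = ⅔ - (8 - 3)/3 = ⅔ - ⅓*5 = ⅔ - 5/3 = -1)
R = -56 (R = -8*7 = -56)
√(T(-11)*(R + 237) - 120566) = √(-(-56 + 237) - 120566) = √(-1*181 - 120566) = √(-181 - 120566) = √(-120747) = I*√120747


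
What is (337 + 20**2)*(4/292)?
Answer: 737/73 ≈ 10.096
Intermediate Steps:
(337 + 20**2)*(4/292) = (337 + 400)*(4*(1/292)) = 737*(1/73) = 737/73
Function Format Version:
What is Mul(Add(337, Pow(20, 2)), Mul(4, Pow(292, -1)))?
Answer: Rational(737, 73) ≈ 10.096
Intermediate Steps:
Mul(Add(337, Pow(20, 2)), Mul(4, Pow(292, -1))) = Mul(Add(337, 400), Mul(4, Rational(1, 292))) = Mul(737, Rational(1, 73)) = Rational(737, 73)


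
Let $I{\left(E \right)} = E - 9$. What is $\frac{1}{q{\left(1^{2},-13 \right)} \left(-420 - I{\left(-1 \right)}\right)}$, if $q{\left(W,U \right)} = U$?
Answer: $\frac{1}{5330} \approx 0.00018762$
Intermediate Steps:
$I{\left(E \right)} = -9 + E$
$\frac{1}{q{\left(1^{2},-13 \right)} \left(-420 - I{\left(-1 \right)}\right)} = \frac{1}{\left(-13\right) \left(-420 - \left(-9 - 1\right)\right)} = \frac{1}{\left(-13\right) \left(-420 - -10\right)} = \frac{1}{\left(-13\right) \left(-420 + 10\right)} = \frac{1}{\left(-13\right) \left(-410\right)} = \frac{1}{5330}$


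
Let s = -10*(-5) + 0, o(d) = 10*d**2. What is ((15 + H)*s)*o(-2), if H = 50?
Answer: 130000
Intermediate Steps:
s = 50 (s = -2*(-25) + 0 = 50 + 0 = 50)
((15 + H)*s)*o(-2) = ((15 + 50)*50)*(10*(-2)**2) = (65*50)*(10*4) = 3250*40 = 130000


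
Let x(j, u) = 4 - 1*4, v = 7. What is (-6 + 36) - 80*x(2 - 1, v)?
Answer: 30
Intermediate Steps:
x(j, u) = 0 (x(j, u) = 4 - 4 = 0)
(-6 + 36) - 80*x(2 - 1, v) = (-6 + 36) - 80*0 = 30 + 0 = 30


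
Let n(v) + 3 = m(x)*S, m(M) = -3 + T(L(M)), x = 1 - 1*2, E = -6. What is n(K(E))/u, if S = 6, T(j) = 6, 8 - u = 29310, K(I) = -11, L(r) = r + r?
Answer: -15/29302 ≈ -0.00051191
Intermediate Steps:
L(r) = 2*r
x = -1 (x = 1 - 2 = -1)
u = -29302 (u = 8 - 1*29310 = 8 - 29310 = -29302)
m(M) = 3 (m(M) = -3 + 6 = 3)
n(v) = 15 (n(v) = -3 + 3*6 = -3 + 18 = 15)
n(K(E))/u = 15/(-29302) = 15*(-1/29302) = -15/29302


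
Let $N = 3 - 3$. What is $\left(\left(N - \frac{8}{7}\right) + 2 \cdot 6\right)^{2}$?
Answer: $\frac{5776}{49} \approx 117.88$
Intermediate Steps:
$N = 0$
$\left(\left(N - \frac{8}{7}\right) + 2 \cdot 6\right)^{2} = \left(\left(0 - \frac{8}{7}\right) + 2 \cdot 6\right)^{2} = \left(\left(0 - 8 \cdot \frac{1}{7}\right) + 12\right)^{2} = \left(\left(0 - \frac{8}{7}\right) + 12\right)^{2} = \left(- \frac{8}{7} + 12\right)^{2} = \left(\frac{76}{7}\right)^{2} = \frac{5776}{49}$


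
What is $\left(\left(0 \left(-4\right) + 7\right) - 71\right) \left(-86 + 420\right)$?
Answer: $-21376$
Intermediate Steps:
$\left(\left(0 \left(-4\right) + 7\right) - 71\right) \left(-86 + 420\right) = \left(\left(0 + 7\right) - 71\right) 334 = \left(7 - 71\right) 334 = \left(-64\right) 334 = -21376$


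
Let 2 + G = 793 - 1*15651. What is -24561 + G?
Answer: -39421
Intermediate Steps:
G = -14860 (G = -2 + (793 - 1*15651) = -2 + (793 - 15651) = -2 - 14858 = -14860)
-24561 + G = -24561 - 14860 = -39421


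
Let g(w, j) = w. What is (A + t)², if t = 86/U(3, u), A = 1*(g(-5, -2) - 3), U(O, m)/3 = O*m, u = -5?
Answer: 198916/2025 ≈ 98.230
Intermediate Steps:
U(O, m) = 3*O*m (U(O, m) = 3*(O*m) = 3*O*m)
A = -8 (A = 1*(-5 - 3) = 1*(-8) = -8)
t = -86/45 (t = 86/((3*3*(-5))) = 86/(-45) = 86*(-1/45) = -86/45 ≈ -1.9111)
(A + t)² = (-8 - 86/45)² = (-446/45)² = 198916/2025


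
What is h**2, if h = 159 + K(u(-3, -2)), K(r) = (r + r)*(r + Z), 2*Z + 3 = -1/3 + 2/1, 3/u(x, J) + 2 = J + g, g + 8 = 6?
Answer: 923521/36 ≈ 25653.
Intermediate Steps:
g = -2 (g = -8 + 6 = -2)
u(x, J) = 3/(-4 + J) (u(x, J) = 3/(-2 + (J - 2)) = 3/(-2 + (-2 + J)) = 3/(-4 + J))
Z = -2/3 (Z = -3/2 + (-1/3 + 2/1)/2 = -3/2 + (-1*1/3 + 2*1)/2 = -3/2 + (-1/3 + 2)/2 = -3/2 + (1/2)*(5/3) = -3/2 + 5/6 = -2/3 ≈ -0.66667)
K(r) = 2*r*(-2/3 + r) (K(r) = (r + r)*(r - 2/3) = (2*r)*(-2/3 + r) = 2*r*(-2/3 + r))
h = 961/6 (h = 159 + 2*(3/(-4 - 2))*(-2 + 3*(3/(-4 - 2)))/3 = 159 + 2*(3/(-6))*(-2 + 3*(3/(-6)))/3 = 159 + 2*(3*(-1/6))*(-2 + 3*(3*(-1/6)))/3 = 159 + (2/3)*(-1/2)*(-2 + 3*(-1/2)) = 159 + (2/3)*(-1/2)*(-2 - 3/2) = 159 + (2/3)*(-1/2)*(-7/2) = 159 + 7/6 = 961/6 ≈ 160.17)
h**2 = (961/6)**2 = 923521/36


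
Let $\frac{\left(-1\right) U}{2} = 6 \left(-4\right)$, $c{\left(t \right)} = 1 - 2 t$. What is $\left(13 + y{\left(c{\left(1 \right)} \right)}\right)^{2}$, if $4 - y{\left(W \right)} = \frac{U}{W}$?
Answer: $4225$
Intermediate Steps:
$U = 48$ ($U = - 2 \cdot 6 \left(-4\right) = \left(-2\right) \left(-24\right) = 48$)
$y{\left(W \right)} = 4 - \frac{48}{W}$
$\left(13 + y{\left(c{\left(1 \right)} \right)}\right)^{2} = \left(13 - \left(-4 + \frac{48}{1 - 2}\right)\right)^{2} = \left(13 - \left(-4 + \frac{48}{-1}\right)\right)^{2} = \left(13 + \left(4 - -48\right)\right)^{2} = \left(13 + \left(4 + 48\right)\right)^{2} = \left(13 + 52\right)^{2} = 65^{2} = 4225$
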